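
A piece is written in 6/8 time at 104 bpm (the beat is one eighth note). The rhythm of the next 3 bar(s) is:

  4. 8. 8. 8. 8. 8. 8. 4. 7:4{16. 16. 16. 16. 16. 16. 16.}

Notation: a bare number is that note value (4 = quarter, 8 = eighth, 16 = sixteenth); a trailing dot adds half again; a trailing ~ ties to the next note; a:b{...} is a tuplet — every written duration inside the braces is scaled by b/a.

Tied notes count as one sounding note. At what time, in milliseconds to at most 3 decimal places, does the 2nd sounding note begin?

note 2 onset = 3b = 1730.769ms

1. 0.0ms @ 0 + 1730.769ms (3)
2. 1730.769ms @ 3 + 865.385ms (3/2)
3. 2596.154ms @ 9/2 + 865.385ms (3/2)
4. 3461.538ms @ 6 + 865.385ms (3/2)
5. 4326.923ms @ 15/2 + 865.385ms (3/2)
6. 5192.308ms @ 9 + 865.385ms (3/2)
7. 6057.692ms @ 21/2 + 865.385ms (3/2)
8. 6923.077ms @ 12 + 1730.769ms (3)
9. 8653.846ms @ 15 + 247.253ms (3/7)
10. 8901.099ms @ 108/7 + 247.253ms (3/7)
11. 9148.352ms @ 111/7 + 247.253ms (3/7)
12. 9395.604ms @ 114/7 + 247.253ms (3/7)
13. 9642.857ms @ 117/7 + 247.253ms (3/7)
14. 9890.11ms @ 120/7 + 247.253ms (3/7)
15. 10137.363ms @ 123/7 + 247.253ms (3/7)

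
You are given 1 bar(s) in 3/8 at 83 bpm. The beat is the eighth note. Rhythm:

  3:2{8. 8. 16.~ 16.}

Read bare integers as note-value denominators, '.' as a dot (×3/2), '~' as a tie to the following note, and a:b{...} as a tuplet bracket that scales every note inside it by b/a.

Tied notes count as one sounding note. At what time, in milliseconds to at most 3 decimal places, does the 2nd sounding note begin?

note 2 onset = 1b = 722.892ms

1. 0.0ms @ 0 + 722.892ms (1)
2. 722.892ms @ 1 + 722.892ms (1)
3. 1445.783ms @ 2 + 722.892ms (1)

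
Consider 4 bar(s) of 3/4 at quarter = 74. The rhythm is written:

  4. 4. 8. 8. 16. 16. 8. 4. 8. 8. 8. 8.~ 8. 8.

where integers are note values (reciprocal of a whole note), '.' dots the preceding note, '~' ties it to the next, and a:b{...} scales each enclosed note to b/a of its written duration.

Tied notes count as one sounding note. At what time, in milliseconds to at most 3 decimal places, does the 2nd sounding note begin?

1. 0.0ms @ 0 + 1216.216ms (3/2)
2. 1216.216ms @ 3/2 + 1216.216ms (3/2)
3. 2432.432ms @ 3 + 608.108ms (3/4)
4. 3040.541ms @ 15/4 + 608.108ms (3/4)
5. 3648.649ms @ 9/2 + 304.054ms (3/8)
6. 3952.703ms @ 39/8 + 304.054ms (3/8)
7. 4256.757ms @ 21/4 + 608.108ms (3/4)
8. 4864.865ms @ 6 + 1216.216ms (3/2)
9. 6081.081ms @ 15/2 + 608.108ms (3/4)
10. 6689.189ms @ 33/4 + 608.108ms (3/4)
11. 7297.297ms @ 9 + 608.108ms (3/4)
12. 7905.405ms @ 39/4 + 1216.216ms (3/2)
13. 9121.622ms @ 45/4 + 608.108ms (3/4)

note 2 onset = 3/2b = 1216.216ms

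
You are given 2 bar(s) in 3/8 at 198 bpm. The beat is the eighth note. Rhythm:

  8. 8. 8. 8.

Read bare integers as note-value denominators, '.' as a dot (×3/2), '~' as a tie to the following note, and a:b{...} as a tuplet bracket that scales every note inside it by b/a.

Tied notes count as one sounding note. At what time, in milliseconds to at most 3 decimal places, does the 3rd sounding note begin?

note 3 onset = 3b = 909.091ms

1. 0.0ms @ 0 + 454.545ms (3/2)
2. 454.545ms @ 3/2 + 454.545ms (3/2)
3. 909.091ms @ 3 + 454.545ms (3/2)
4. 1363.636ms @ 9/2 + 454.545ms (3/2)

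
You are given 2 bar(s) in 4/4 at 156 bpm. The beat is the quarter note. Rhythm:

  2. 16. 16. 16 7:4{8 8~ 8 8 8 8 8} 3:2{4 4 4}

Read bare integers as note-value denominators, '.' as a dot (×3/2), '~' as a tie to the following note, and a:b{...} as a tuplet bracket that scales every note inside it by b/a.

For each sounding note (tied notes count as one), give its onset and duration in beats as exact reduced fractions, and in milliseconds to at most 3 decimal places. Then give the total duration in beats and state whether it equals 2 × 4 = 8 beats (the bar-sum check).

1) 0.0ms=0b +1153.846ms=3b
2) 1153.846ms=3b +144.231ms=3/8b
3) 1298.077ms=27/8b +144.231ms=3/8b
4) 1442.308ms=15/4b +96.154ms=1/4b
5) 1538.462ms=4b +109.89ms=2/7b
6) 1648.352ms=30/7b +219.78ms=4/7b
7) 1868.132ms=34/7b +109.89ms=2/7b
8) 1978.022ms=36/7b +109.89ms=2/7b
9) 2087.912ms=38/7b +109.89ms=2/7b
10) 2197.802ms=40/7b +109.89ms=2/7b
11) 2307.692ms=6b +256.41ms=2/3b
12) 2564.103ms=20/3b +256.41ms=2/3b
13) 2820.513ms=22/3b +256.41ms=2/3b
Σ=8b of 8 (156bpm 4/4) — PASS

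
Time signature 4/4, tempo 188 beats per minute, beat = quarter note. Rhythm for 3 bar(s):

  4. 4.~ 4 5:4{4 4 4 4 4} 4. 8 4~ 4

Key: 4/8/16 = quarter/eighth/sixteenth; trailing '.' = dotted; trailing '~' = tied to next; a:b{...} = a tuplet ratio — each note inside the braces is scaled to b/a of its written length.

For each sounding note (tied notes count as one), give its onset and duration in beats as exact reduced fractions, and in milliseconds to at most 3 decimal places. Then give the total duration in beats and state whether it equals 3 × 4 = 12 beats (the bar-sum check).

1) 0.0ms=0b +478.723ms=3/2b
2) 478.723ms=3/2b +797.872ms=5/2b
3) 1276.596ms=4b +255.319ms=4/5b
4) 1531.915ms=24/5b +255.319ms=4/5b
5) 1787.234ms=28/5b +255.319ms=4/5b
6) 2042.553ms=32/5b +255.319ms=4/5b
7) 2297.872ms=36/5b +255.319ms=4/5b
8) 2553.191ms=8b +478.723ms=3/2b
9) 3031.915ms=19/2b +159.574ms=1/2b
10) 3191.489ms=10b +638.298ms=2b
Σ=12b of 12 (188bpm 4/4) — PASS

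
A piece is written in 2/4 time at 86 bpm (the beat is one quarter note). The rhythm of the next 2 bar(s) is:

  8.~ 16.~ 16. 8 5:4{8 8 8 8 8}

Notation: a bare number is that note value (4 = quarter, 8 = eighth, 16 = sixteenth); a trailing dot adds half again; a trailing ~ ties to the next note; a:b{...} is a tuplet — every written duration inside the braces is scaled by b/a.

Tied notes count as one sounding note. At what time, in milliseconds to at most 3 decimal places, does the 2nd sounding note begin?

1. 0.0ms @ 0 + 1046.512ms (3/2)
2. 1046.512ms @ 3/2 + 348.837ms (1/2)
3. 1395.349ms @ 2 + 279.07ms (2/5)
4. 1674.419ms @ 12/5 + 279.07ms (2/5)
5. 1953.488ms @ 14/5 + 279.07ms (2/5)
6. 2232.558ms @ 16/5 + 279.07ms (2/5)
7. 2511.628ms @ 18/5 + 279.07ms (2/5)

note 2 onset = 3/2b = 1046.512ms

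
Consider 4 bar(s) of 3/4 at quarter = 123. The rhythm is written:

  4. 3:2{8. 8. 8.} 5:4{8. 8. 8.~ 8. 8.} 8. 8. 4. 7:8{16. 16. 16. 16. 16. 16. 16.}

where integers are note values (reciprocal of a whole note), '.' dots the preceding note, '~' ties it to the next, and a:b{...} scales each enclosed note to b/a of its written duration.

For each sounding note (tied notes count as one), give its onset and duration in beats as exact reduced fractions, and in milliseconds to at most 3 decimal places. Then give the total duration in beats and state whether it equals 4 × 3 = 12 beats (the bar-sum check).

1) 0.0ms=0b +731.707ms=3/2b
2) 731.707ms=3/2b +243.902ms=1/2b
3) 975.61ms=2b +243.902ms=1/2b
4) 1219.512ms=5/2b +243.902ms=1/2b
5) 1463.415ms=3b +292.683ms=3/5b
6) 1756.098ms=18/5b +292.683ms=3/5b
7) 2048.78ms=21/5b +585.366ms=6/5b
8) 2634.146ms=27/5b +292.683ms=3/5b
9) 2926.829ms=6b +365.854ms=3/4b
10) 3292.683ms=27/4b +365.854ms=3/4b
11) 3658.537ms=15/2b +731.707ms=3/2b
12) 4390.244ms=9b +209.059ms=3/7b
13) 4599.303ms=66/7b +209.059ms=3/7b
14) 4808.362ms=69/7b +209.059ms=3/7b
15) 5017.422ms=72/7b +209.059ms=3/7b
16) 5226.481ms=75/7b +209.059ms=3/7b
17) 5435.54ms=78/7b +209.059ms=3/7b
18) 5644.599ms=81/7b +209.059ms=3/7b
Σ=12b of 12 (123bpm 3/4) — PASS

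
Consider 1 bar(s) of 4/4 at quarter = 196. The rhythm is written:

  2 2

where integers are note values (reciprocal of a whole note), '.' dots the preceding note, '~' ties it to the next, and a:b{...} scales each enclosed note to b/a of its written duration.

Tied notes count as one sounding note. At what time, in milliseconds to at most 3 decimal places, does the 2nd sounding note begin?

note 2 onset = 2b = 612.245ms

1. 0.0ms @ 0 + 612.245ms (2)
2. 612.245ms @ 2 + 612.245ms (2)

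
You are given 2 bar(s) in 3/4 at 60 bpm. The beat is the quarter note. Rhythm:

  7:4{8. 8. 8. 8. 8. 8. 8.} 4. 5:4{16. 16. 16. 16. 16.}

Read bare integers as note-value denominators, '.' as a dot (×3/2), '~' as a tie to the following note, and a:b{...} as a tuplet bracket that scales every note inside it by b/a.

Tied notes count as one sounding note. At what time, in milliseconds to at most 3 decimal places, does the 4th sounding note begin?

1. 0.0ms @ 0 + 428.571ms (3/7)
2. 428.571ms @ 3/7 + 428.571ms (3/7)
3. 857.143ms @ 6/7 + 428.571ms (3/7)
4. 1285.714ms @ 9/7 + 428.571ms (3/7)
5. 1714.286ms @ 12/7 + 428.571ms (3/7)
6. 2142.857ms @ 15/7 + 428.571ms (3/7)
7. 2571.429ms @ 18/7 + 428.571ms (3/7)
8. 3000.0ms @ 3 + 1500.0ms (3/2)
9. 4500.0ms @ 9/2 + 300.0ms (3/10)
10. 4800.0ms @ 24/5 + 300.0ms (3/10)
11. 5100.0ms @ 51/10 + 300.0ms (3/10)
12. 5400.0ms @ 27/5 + 300.0ms (3/10)
13. 5700.0ms @ 57/10 + 300.0ms (3/10)

note 4 onset = 9/7b = 1285.714ms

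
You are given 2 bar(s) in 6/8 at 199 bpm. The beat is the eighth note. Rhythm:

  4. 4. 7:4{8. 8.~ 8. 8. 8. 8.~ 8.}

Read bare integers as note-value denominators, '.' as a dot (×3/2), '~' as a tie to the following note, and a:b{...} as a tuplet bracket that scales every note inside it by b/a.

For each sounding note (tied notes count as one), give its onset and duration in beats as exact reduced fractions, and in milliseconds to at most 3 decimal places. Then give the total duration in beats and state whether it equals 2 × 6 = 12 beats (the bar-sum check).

1) 0.0ms=0b +904.523ms=3b
2) 904.523ms=3b +904.523ms=3b
3) 1809.045ms=6b +258.435ms=6/7b
4) 2067.48ms=48/7b +516.87ms=12/7b
5) 2584.35ms=60/7b +258.435ms=6/7b
6) 2842.785ms=66/7b +258.435ms=6/7b
7) 3101.22ms=72/7b +516.87ms=12/7b
Σ=12b of 12 (199bpm 6/8) — PASS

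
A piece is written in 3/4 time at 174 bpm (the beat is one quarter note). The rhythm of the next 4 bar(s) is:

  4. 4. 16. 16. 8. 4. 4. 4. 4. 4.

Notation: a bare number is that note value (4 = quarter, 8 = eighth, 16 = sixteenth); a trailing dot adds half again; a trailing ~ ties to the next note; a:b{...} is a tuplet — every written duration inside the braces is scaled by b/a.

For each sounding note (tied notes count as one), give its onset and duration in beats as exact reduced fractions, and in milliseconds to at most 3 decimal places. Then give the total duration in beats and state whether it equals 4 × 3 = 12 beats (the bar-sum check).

1) 0.0ms=0b +517.241ms=3/2b
2) 517.241ms=3/2b +517.241ms=3/2b
3) 1034.483ms=3b +129.31ms=3/8b
4) 1163.793ms=27/8b +129.31ms=3/8b
5) 1293.103ms=15/4b +258.621ms=3/4b
6) 1551.724ms=9/2b +517.241ms=3/2b
7) 2068.966ms=6b +517.241ms=3/2b
8) 2586.207ms=15/2b +517.241ms=3/2b
9) 3103.448ms=9b +517.241ms=3/2b
10) 3620.69ms=21/2b +517.241ms=3/2b
Σ=12b of 12 (174bpm 3/4) — PASS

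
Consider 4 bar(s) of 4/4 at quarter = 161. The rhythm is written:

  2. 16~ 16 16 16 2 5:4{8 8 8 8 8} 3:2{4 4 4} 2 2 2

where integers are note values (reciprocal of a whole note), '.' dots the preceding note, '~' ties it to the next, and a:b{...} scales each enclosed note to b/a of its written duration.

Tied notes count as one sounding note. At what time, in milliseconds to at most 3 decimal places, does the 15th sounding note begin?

1. 0.0ms @ 0 + 1118.012ms (3)
2. 1118.012ms @ 3 + 186.335ms (1/2)
3. 1304.348ms @ 7/2 + 93.168ms (1/4)
4. 1397.516ms @ 15/4 + 93.168ms (1/4)
5. 1490.683ms @ 4 + 745.342ms (2)
6. 2236.025ms @ 6 + 149.068ms (2/5)
7. 2385.093ms @ 32/5 + 149.068ms (2/5)
8. 2534.161ms @ 34/5 + 149.068ms (2/5)
9. 2683.23ms @ 36/5 + 149.068ms (2/5)
10. 2832.298ms @ 38/5 + 149.068ms (2/5)
11. 2981.366ms @ 8 + 248.447ms (2/3)
12. 3229.814ms @ 26/3 + 248.447ms (2/3)
13. 3478.261ms @ 28/3 + 248.447ms (2/3)
14. 3726.708ms @ 10 + 745.342ms (2)
15. 4472.05ms @ 12 + 745.342ms (2)
16. 5217.391ms @ 14 + 745.342ms (2)

note 15 onset = 12b = 4472.05ms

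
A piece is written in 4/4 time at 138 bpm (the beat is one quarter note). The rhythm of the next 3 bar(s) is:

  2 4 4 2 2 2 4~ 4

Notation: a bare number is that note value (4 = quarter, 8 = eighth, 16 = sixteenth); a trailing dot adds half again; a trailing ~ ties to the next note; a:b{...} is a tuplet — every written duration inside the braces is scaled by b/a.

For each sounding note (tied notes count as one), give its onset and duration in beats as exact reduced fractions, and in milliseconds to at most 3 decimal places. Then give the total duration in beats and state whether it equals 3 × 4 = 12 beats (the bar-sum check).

1) 0.0ms=0b +869.565ms=2b
2) 869.565ms=2b +434.783ms=1b
3) 1304.348ms=3b +434.783ms=1b
4) 1739.13ms=4b +869.565ms=2b
5) 2608.696ms=6b +869.565ms=2b
6) 3478.261ms=8b +869.565ms=2b
7) 4347.826ms=10b +869.565ms=2b
Σ=12b of 12 (138bpm 4/4) — PASS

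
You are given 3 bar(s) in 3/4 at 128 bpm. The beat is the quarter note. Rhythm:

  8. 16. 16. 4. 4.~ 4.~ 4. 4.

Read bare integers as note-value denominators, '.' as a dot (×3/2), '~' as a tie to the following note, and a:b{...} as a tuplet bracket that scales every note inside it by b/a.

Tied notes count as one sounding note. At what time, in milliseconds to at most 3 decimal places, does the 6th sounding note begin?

1. 0.0ms @ 0 + 351.562ms (3/4)
2. 351.562ms @ 3/4 + 175.781ms (3/8)
3. 527.344ms @ 9/8 + 175.781ms (3/8)
4. 703.125ms @ 3/2 + 703.125ms (3/2)
5. 1406.25ms @ 3 + 2109.375ms (9/2)
6. 3515.625ms @ 15/2 + 703.125ms (3/2)

note 6 onset = 15/2b = 3515.625ms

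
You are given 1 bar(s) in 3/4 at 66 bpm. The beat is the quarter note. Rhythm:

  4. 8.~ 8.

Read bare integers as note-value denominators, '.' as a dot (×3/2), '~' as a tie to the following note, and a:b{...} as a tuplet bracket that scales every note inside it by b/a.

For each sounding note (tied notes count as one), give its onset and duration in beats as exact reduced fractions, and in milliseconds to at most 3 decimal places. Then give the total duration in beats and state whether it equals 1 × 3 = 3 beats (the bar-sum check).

1) 0.0ms=0b +1363.636ms=3/2b
2) 1363.636ms=3/2b +1363.636ms=3/2b
Σ=3b of 3 (66bpm 3/4) — PASS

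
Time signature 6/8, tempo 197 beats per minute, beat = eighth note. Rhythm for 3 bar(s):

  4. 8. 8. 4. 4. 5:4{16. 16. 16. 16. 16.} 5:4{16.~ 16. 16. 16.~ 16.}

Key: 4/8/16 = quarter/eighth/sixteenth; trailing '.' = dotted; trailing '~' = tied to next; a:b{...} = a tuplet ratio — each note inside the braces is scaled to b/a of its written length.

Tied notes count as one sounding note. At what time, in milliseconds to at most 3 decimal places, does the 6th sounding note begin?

note 6 onset = 12b = 3654.822ms

1. 0.0ms @ 0 + 913.706ms (3)
2. 913.706ms @ 3 + 456.853ms (3/2)
3. 1370.558ms @ 9/2 + 456.853ms (3/2)
4. 1827.411ms @ 6 + 913.706ms (3)
5. 2741.117ms @ 9 + 913.706ms (3)
6. 3654.822ms @ 12 + 182.741ms (3/5)
7. 3837.563ms @ 63/5 + 182.741ms (3/5)
8. 4020.305ms @ 66/5 + 182.741ms (3/5)
9. 4203.046ms @ 69/5 + 182.741ms (3/5)
10. 4385.787ms @ 72/5 + 182.741ms (3/5)
11. 4568.528ms @ 15 + 365.482ms (6/5)
12. 4934.01ms @ 81/5 + 182.741ms (3/5)
13. 5116.751ms @ 84/5 + 365.482ms (6/5)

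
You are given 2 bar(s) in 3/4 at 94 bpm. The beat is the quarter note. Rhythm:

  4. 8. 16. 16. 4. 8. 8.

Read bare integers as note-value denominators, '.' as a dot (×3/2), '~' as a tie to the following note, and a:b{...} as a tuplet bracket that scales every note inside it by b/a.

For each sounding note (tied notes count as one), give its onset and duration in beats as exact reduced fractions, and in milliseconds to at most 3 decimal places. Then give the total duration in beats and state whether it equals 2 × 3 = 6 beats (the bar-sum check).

1) 0.0ms=0b +957.447ms=3/2b
2) 957.447ms=3/2b +478.723ms=3/4b
3) 1436.17ms=9/4b +239.362ms=3/8b
4) 1675.532ms=21/8b +239.362ms=3/8b
5) 1914.894ms=3b +957.447ms=3/2b
6) 2872.34ms=9/2b +478.723ms=3/4b
7) 3351.064ms=21/4b +478.723ms=3/4b
Σ=6b of 6 (94bpm 3/4) — PASS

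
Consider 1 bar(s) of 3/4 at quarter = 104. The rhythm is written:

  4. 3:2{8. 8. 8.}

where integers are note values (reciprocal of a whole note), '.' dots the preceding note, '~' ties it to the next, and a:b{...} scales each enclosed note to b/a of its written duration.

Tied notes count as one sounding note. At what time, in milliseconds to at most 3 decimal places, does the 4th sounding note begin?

1. 0.0ms @ 0 + 865.385ms (3/2)
2. 865.385ms @ 3/2 + 288.462ms (1/2)
3. 1153.846ms @ 2 + 288.462ms (1/2)
4. 1442.308ms @ 5/2 + 288.462ms (1/2)

note 4 onset = 5/2b = 1442.308ms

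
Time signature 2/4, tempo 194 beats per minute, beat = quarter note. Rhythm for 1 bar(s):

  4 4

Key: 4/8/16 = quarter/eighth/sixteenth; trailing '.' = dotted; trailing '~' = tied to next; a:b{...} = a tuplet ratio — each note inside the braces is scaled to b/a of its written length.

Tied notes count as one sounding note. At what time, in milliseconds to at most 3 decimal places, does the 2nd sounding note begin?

1. 0.0ms @ 0 + 309.278ms (1)
2. 309.278ms @ 1 + 309.278ms (1)

note 2 onset = 1b = 309.278ms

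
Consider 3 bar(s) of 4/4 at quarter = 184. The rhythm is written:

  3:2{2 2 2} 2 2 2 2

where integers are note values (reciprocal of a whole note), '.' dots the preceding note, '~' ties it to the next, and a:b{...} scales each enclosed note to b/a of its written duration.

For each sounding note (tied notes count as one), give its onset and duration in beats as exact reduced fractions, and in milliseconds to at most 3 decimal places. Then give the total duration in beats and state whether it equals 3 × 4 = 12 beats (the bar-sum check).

1) 0.0ms=0b +434.783ms=4/3b
2) 434.783ms=4/3b +434.783ms=4/3b
3) 869.565ms=8/3b +434.783ms=4/3b
4) 1304.348ms=4b +652.174ms=2b
5) 1956.522ms=6b +652.174ms=2b
6) 2608.696ms=8b +652.174ms=2b
7) 3260.87ms=10b +652.174ms=2b
Σ=12b of 12 (184bpm 4/4) — PASS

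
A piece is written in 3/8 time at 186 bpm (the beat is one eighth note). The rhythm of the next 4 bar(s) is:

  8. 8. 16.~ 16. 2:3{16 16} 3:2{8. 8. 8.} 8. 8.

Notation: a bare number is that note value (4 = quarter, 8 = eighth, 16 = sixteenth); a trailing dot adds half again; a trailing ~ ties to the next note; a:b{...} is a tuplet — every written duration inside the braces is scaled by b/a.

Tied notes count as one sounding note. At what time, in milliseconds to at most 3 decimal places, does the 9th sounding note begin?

note 9 onset = 9b = 2903.226ms

1. 0.0ms @ 0 + 483.871ms (3/2)
2. 483.871ms @ 3/2 + 483.871ms (3/2)
3. 967.742ms @ 3 + 483.871ms (3/2)
4. 1451.613ms @ 9/2 + 241.935ms (3/4)
5. 1693.548ms @ 21/4 + 241.935ms (3/4)
6. 1935.484ms @ 6 + 322.581ms (1)
7. 2258.065ms @ 7 + 322.581ms (1)
8. 2580.645ms @ 8 + 322.581ms (1)
9. 2903.226ms @ 9 + 483.871ms (3/2)
10. 3387.097ms @ 21/2 + 483.871ms (3/2)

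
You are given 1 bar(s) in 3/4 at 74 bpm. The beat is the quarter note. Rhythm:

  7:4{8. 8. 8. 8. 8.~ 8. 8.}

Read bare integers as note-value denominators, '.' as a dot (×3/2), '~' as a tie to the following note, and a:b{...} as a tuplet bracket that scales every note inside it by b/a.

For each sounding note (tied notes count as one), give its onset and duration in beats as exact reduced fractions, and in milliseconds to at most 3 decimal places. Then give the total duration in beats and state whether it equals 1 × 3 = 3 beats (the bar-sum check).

1) 0.0ms=0b +347.49ms=3/7b
2) 347.49ms=3/7b +347.49ms=3/7b
3) 694.981ms=6/7b +347.49ms=3/7b
4) 1042.471ms=9/7b +347.49ms=3/7b
5) 1389.961ms=12/7b +694.981ms=6/7b
6) 2084.942ms=18/7b +347.49ms=3/7b
Σ=3b of 3 (74bpm 3/4) — PASS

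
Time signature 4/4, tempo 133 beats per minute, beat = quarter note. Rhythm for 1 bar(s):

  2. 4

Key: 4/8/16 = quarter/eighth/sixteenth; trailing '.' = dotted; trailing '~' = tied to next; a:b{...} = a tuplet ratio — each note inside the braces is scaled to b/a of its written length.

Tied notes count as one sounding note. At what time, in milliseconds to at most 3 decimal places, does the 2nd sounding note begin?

1. 0.0ms @ 0 + 1353.383ms (3)
2. 1353.383ms @ 3 + 451.128ms (1)

note 2 onset = 3b = 1353.383ms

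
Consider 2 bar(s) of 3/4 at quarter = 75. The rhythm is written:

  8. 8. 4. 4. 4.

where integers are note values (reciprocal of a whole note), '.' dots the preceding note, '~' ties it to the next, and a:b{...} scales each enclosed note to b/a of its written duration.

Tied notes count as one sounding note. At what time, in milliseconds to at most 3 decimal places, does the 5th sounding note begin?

1. 0.0ms @ 0 + 600.0ms (3/4)
2. 600.0ms @ 3/4 + 600.0ms (3/4)
3. 1200.0ms @ 3/2 + 1200.0ms (3/2)
4. 2400.0ms @ 3 + 1200.0ms (3/2)
5. 3600.0ms @ 9/2 + 1200.0ms (3/2)

note 5 onset = 9/2b = 3600.0ms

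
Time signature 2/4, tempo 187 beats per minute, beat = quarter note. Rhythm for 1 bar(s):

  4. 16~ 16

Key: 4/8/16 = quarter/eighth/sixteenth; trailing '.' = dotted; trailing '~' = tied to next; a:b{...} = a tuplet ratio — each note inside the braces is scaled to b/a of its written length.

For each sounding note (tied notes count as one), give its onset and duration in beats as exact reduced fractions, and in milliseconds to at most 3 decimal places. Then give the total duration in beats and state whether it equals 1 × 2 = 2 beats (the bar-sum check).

1) 0.0ms=0b +481.283ms=3/2b
2) 481.283ms=3/2b +160.428ms=1/2b
Σ=2b of 2 (187bpm 2/4) — PASS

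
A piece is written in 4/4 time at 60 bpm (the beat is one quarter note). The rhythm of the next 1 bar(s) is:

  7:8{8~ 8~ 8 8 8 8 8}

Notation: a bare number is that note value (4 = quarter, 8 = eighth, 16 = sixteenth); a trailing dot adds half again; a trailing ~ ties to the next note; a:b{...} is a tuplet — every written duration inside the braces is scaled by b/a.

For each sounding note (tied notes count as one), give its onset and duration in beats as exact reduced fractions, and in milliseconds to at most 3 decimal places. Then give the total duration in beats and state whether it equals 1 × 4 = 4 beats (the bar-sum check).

1) 0.0ms=0b +1714.286ms=12/7b
2) 1714.286ms=12/7b +571.429ms=4/7b
3) 2285.714ms=16/7b +571.429ms=4/7b
4) 2857.143ms=20/7b +571.429ms=4/7b
5) 3428.571ms=24/7b +571.429ms=4/7b
Σ=4b of 4 (60bpm 4/4) — PASS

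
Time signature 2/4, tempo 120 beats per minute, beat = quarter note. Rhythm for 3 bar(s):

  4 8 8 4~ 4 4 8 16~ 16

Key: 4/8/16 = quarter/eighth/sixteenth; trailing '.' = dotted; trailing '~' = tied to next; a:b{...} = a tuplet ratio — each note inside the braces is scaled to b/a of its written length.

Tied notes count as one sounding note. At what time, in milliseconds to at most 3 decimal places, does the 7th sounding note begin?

1. 0.0ms @ 0 + 500.0ms (1)
2. 500.0ms @ 1 + 250.0ms (1/2)
3. 750.0ms @ 3/2 + 250.0ms (1/2)
4. 1000.0ms @ 2 + 1000.0ms (2)
5. 2000.0ms @ 4 + 500.0ms (1)
6. 2500.0ms @ 5 + 250.0ms (1/2)
7. 2750.0ms @ 11/2 + 250.0ms (1/2)

note 7 onset = 11/2b = 2750.0ms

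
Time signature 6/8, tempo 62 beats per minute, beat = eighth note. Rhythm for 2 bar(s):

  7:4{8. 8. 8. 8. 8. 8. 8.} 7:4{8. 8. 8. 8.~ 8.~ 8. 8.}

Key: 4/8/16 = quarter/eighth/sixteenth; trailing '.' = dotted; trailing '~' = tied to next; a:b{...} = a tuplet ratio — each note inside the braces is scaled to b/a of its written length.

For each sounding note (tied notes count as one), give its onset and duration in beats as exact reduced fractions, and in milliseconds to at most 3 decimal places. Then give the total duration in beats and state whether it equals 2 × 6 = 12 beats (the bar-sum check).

1) 0.0ms=0b +829.493ms=6/7b
2) 829.493ms=6/7b +829.493ms=6/7b
3) 1658.986ms=12/7b +829.493ms=6/7b
4) 2488.479ms=18/7b +829.493ms=6/7b
5) 3317.972ms=24/7b +829.493ms=6/7b
6) 4147.465ms=30/7b +829.493ms=6/7b
7) 4976.959ms=36/7b +829.493ms=6/7b
8) 5806.452ms=6b +829.493ms=6/7b
9) 6635.945ms=48/7b +829.493ms=6/7b
10) 7465.438ms=54/7b +829.493ms=6/7b
11) 8294.931ms=60/7b +2488.479ms=18/7b
12) 10783.41ms=78/7b +829.493ms=6/7b
Σ=12b of 12 (62bpm 6/8) — PASS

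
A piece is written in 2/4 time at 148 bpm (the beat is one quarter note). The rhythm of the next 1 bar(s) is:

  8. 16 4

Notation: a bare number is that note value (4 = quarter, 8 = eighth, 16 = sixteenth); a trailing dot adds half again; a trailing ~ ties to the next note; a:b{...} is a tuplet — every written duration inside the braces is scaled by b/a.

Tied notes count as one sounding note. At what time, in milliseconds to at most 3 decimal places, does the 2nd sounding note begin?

1. 0.0ms @ 0 + 304.054ms (3/4)
2. 304.054ms @ 3/4 + 101.351ms (1/4)
3. 405.405ms @ 1 + 405.405ms (1)

note 2 onset = 3/4b = 304.054ms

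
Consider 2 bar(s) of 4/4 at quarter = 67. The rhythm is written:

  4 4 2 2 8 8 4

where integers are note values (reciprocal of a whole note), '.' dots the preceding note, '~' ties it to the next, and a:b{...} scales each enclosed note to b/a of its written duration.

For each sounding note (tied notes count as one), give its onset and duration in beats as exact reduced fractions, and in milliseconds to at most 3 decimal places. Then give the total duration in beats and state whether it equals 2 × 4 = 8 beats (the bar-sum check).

1) 0.0ms=0b +895.522ms=1b
2) 895.522ms=1b +895.522ms=1b
3) 1791.045ms=2b +1791.045ms=2b
4) 3582.09ms=4b +1791.045ms=2b
5) 5373.134ms=6b +447.761ms=1/2b
6) 5820.896ms=13/2b +447.761ms=1/2b
7) 6268.657ms=7b +895.522ms=1b
Σ=8b of 8 (67bpm 4/4) — PASS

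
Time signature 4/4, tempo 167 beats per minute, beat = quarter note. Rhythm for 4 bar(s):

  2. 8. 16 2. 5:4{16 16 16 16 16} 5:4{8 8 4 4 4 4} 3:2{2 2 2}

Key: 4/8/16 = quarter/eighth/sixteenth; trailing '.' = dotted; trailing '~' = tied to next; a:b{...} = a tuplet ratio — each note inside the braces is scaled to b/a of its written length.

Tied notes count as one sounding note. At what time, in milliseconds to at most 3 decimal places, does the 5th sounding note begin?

note 5 onset = 7b = 2514.97ms

1. 0.0ms @ 0 + 1077.844ms (3)
2. 1077.844ms @ 3 + 269.461ms (3/4)
3. 1347.305ms @ 15/4 + 89.82ms (1/4)
4. 1437.126ms @ 4 + 1077.844ms (3)
5. 2514.97ms @ 7 + 71.856ms (1/5)
6. 2586.826ms @ 36/5 + 71.856ms (1/5)
7. 2658.683ms @ 37/5 + 71.856ms (1/5)
8. 2730.539ms @ 38/5 + 71.856ms (1/5)
9. 2802.395ms @ 39/5 + 71.856ms (1/5)
10. 2874.251ms @ 8 + 143.713ms (2/5)
11. 3017.964ms @ 42/5 + 143.713ms (2/5)
12. 3161.677ms @ 44/5 + 287.425ms (4/5)
13. 3449.102ms @ 48/5 + 287.425ms (4/5)
14. 3736.527ms @ 52/5 + 287.425ms (4/5)
15. 4023.952ms @ 56/5 + 287.425ms (4/5)
16. 4311.377ms @ 12 + 479.042ms (4/3)
17. 4790.419ms @ 40/3 + 479.042ms (4/3)
18. 5269.461ms @ 44/3 + 479.042ms (4/3)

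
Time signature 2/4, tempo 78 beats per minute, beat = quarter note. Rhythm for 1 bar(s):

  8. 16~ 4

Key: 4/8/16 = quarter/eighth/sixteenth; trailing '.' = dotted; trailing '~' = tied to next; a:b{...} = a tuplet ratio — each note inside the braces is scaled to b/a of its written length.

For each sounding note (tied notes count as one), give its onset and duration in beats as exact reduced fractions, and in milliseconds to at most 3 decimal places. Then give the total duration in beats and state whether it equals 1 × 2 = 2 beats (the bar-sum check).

1) 0.0ms=0b +576.923ms=3/4b
2) 576.923ms=3/4b +961.538ms=5/4b
Σ=2b of 2 (78bpm 2/4) — PASS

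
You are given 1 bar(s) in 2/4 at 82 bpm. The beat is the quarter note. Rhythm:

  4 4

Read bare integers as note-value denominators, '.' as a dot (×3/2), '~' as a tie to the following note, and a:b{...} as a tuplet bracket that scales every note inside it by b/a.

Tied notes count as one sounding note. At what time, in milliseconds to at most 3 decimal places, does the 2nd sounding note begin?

note 2 onset = 1b = 731.707ms

1. 0.0ms @ 0 + 731.707ms (1)
2. 731.707ms @ 1 + 731.707ms (1)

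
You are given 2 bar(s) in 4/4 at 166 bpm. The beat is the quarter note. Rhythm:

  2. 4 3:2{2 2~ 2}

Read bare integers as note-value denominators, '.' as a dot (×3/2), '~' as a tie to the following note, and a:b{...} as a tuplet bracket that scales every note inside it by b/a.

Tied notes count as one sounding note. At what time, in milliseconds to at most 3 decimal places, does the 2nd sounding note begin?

note 2 onset = 3b = 1084.337ms

1. 0.0ms @ 0 + 1084.337ms (3)
2. 1084.337ms @ 3 + 361.446ms (1)
3. 1445.783ms @ 4 + 481.928ms (4/3)
4. 1927.711ms @ 16/3 + 963.855ms (8/3)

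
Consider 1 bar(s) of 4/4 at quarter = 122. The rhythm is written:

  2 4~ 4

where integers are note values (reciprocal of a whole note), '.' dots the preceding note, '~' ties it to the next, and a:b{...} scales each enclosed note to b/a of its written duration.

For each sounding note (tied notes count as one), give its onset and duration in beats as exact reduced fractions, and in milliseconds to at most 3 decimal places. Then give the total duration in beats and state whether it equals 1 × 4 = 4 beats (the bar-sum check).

1) 0.0ms=0b +983.607ms=2b
2) 983.607ms=2b +983.607ms=2b
Σ=4b of 4 (122bpm 4/4) — PASS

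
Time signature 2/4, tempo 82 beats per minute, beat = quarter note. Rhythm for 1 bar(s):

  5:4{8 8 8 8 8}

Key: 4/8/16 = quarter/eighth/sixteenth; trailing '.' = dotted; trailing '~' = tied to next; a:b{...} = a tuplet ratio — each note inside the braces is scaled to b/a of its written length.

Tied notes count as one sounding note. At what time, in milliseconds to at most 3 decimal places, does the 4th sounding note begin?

note 4 onset = 6/5b = 878.049ms

1. 0.0ms @ 0 + 292.683ms (2/5)
2. 292.683ms @ 2/5 + 292.683ms (2/5)
3. 585.366ms @ 4/5 + 292.683ms (2/5)
4. 878.049ms @ 6/5 + 292.683ms (2/5)
5. 1170.732ms @ 8/5 + 292.683ms (2/5)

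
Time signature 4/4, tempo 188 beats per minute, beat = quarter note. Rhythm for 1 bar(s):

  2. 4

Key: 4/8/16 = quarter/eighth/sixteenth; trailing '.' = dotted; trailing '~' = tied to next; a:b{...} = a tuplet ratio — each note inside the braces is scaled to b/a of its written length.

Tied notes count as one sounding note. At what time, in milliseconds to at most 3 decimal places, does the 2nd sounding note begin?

1. 0.0ms @ 0 + 957.447ms (3)
2. 957.447ms @ 3 + 319.149ms (1)

note 2 onset = 3b = 957.447ms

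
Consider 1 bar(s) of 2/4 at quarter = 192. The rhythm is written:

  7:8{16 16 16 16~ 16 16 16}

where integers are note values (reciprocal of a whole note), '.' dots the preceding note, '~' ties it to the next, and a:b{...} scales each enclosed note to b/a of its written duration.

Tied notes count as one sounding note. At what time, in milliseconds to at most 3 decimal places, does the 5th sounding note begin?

note 5 onset = 10/7b = 446.429ms

1. 0.0ms @ 0 + 89.286ms (2/7)
2. 89.286ms @ 2/7 + 89.286ms (2/7)
3. 178.571ms @ 4/7 + 89.286ms (2/7)
4. 267.857ms @ 6/7 + 178.571ms (4/7)
5. 446.429ms @ 10/7 + 89.286ms (2/7)
6. 535.714ms @ 12/7 + 89.286ms (2/7)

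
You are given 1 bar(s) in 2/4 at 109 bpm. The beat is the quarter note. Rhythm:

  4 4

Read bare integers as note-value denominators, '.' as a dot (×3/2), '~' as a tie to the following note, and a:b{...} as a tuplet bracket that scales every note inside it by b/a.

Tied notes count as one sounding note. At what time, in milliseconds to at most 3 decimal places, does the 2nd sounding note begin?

1. 0.0ms @ 0 + 550.459ms (1)
2. 550.459ms @ 1 + 550.459ms (1)

note 2 onset = 1b = 550.459ms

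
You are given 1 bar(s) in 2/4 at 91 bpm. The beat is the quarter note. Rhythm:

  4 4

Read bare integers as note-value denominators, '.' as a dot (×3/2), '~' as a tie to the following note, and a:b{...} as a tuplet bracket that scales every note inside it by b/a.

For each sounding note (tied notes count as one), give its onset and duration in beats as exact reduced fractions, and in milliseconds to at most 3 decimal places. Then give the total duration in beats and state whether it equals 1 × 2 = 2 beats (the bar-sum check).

1) 0.0ms=0b +659.341ms=1b
2) 659.341ms=1b +659.341ms=1b
Σ=2b of 2 (91bpm 2/4) — PASS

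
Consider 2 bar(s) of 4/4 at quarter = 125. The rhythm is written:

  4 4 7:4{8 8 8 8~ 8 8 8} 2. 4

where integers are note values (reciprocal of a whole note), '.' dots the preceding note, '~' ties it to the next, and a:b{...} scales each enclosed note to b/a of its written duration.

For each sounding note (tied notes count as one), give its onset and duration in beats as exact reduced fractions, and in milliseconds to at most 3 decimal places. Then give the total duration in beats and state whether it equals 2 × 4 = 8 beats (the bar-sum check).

1) 0.0ms=0b +480.0ms=1b
2) 480.0ms=1b +480.0ms=1b
3) 960.0ms=2b +137.143ms=2/7b
4) 1097.143ms=16/7b +137.143ms=2/7b
5) 1234.286ms=18/7b +137.143ms=2/7b
6) 1371.429ms=20/7b +274.286ms=4/7b
7) 1645.714ms=24/7b +137.143ms=2/7b
8) 1782.857ms=26/7b +137.143ms=2/7b
9) 1920.0ms=4b +1440.0ms=3b
10) 3360.0ms=7b +480.0ms=1b
Σ=8b of 8 (125bpm 4/4) — PASS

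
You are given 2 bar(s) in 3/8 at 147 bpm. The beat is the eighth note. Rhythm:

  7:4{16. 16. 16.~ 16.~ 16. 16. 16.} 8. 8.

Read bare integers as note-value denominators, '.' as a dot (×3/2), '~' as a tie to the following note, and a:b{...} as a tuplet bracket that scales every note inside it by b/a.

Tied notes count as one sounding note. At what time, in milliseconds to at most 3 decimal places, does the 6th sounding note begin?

1. 0.0ms @ 0 + 174.927ms (3/7)
2. 174.927ms @ 3/7 + 174.927ms (3/7)
3. 349.854ms @ 6/7 + 524.781ms (9/7)
4. 874.636ms @ 15/7 + 174.927ms (3/7)
5. 1049.563ms @ 18/7 + 174.927ms (3/7)
6. 1224.49ms @ 3 + 612.245ms (3/2)
7. 1836.735ms @ 9/2 + 612.245ms (3/2)

note 6 onset = 3b = 1224.49ms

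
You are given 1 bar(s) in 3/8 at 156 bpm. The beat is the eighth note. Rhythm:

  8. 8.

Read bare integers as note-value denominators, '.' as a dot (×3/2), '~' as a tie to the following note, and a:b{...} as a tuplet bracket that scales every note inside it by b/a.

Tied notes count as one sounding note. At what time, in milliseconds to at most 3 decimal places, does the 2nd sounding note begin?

note 2 onset = 3/2b = 576.923ms

1. 0.0ms @ 0 + 576.923ms (3/2)
2. 576.923ms @ 3/2 + 576.923ms (3/2)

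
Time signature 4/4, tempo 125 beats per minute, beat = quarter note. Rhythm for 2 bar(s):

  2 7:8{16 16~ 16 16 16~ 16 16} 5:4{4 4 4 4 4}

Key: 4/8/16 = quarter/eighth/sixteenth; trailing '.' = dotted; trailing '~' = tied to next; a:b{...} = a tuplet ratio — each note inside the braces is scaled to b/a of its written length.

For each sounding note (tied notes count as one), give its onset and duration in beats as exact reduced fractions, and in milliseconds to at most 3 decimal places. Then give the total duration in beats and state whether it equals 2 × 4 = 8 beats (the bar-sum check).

1) 0.0ms=0b +960.0ms=2b
2) 960.0ms=2b +137.143ms=2/7b
3) 1097.143ms=16/7b +274.286ms=4/7b
4) 1371.429ms=20/7b +137.143ms=2/7b
5) 1508.571ms=22/7b +274.286ms=4/7b
6) 1782.857ms=26/7b +137.143ms=2/7b
7) 1920.0ms=4b +384.0ms=4/5b
8) 2304.0ms=24/5b +384.0ms=4/5b
9) 2688.0ms=28/5b +384.0ms=4/5b
10) 3072.0ms=32/5b +384.0ms=4/5b
11) 3456.0ms=36/5b +384.0ms=4/5b
Σ=8b of 8 (125bpm 4/4) — PASS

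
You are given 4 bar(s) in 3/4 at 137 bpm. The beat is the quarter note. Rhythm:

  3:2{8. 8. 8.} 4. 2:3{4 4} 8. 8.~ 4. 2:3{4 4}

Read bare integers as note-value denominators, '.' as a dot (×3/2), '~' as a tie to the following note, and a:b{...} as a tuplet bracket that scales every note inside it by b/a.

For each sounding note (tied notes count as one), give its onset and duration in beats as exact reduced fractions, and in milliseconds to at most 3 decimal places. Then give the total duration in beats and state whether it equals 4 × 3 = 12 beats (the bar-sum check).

1) 0.0ms=0b +218.978ms=1/2b
2) 218.978ms=1/2b +218.978ms=1/2b
3) 437.956ms=1b +218.978ms=1/2b
4) 656.934ms=3/2b +656.934ms=3/2b
5) 1313.869ms=3b +656.934ms=3/2b
6) 1970.803ms=9/2b +656.934ms=3/2b
7) 2627.737ms=6b +328.467ms=3/4b
8) 2956.204ms=27/4b +985.401ms=9/4b
9) 3941.606ms=9b +656.934ms=3/2b
10) 4598.54ms=21/2b +656.934ms=3/2b
Σ=12b of 12 (137bpm 3/4) — PASS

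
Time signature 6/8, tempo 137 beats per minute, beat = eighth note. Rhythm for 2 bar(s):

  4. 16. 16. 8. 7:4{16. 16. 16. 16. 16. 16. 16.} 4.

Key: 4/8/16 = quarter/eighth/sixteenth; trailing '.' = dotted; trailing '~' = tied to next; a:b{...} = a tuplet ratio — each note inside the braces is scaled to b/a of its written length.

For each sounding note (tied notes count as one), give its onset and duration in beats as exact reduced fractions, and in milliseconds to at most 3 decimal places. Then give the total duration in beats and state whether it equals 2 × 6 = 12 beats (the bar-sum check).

1) 0.0ms=0b +1313.869ms=3b
2) 1313.869ms=3b +328.467ms=3/4b
3) 1642.336ms=15/4b +328.467ms=3/4b
4) 1970.803ms=9/2b +656.934ms=3/2b
5) 2627.737ms=6b +187.696ms=3/7b
6) 2815.433ms=45/7b +187.696ms=3/7b
7) 3003.128ms=48/7b +187.696ms=3/7b
8) 3190.824ms=51/7b +187.696ms=3/7b
9) 3378.519ms=54/7b +187.696ms=3/7b
10) 3566.215ms=57/7b +187.696ms=3/7b
11) 3753.91ms=60/7b +187.696ms=3/7b
12) 3941.606ms=9b +1313.869ms=3b
Σ=12b of 12 (137bpm 6/8) — PASS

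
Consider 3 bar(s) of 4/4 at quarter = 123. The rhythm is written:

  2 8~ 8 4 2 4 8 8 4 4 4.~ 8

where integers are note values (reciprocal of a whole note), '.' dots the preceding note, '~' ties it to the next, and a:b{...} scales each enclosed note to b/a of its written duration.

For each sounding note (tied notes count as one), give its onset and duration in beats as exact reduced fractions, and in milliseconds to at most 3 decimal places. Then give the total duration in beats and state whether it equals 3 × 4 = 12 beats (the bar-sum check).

1) 0.0ms=0b +975.61ms=2b
2) 975.61ms=2b +487.805ms=1b
3) 1463.415ms=3b +487.805ms=1b
4) 1951.22ms=4b +975.61ms=2b
5) 2926.829ms=6b +487.805ms=1b
6) 3414.634ms=7b +243.902ms=1/2b
7) 3658.537ms=15/2b +243.902ms=1/2b
8) 3902.439ms=8b +487.805ms=1b
9) 4390.244ms=9b +487.805ms=1b
10) 4878.049ms=10b +975.61ms=2b
Σ=12b of 12 (123bpm 4/4) — PASS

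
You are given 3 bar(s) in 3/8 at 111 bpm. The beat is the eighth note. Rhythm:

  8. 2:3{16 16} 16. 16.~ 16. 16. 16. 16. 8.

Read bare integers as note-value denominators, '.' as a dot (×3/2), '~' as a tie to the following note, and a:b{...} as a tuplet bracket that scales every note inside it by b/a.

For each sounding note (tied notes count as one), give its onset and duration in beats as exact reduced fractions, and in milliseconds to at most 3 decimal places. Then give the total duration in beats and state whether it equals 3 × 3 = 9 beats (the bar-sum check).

1) 0.0ms=0b +810.811ms=3/2b
2) 810.811ms=3/2b +405.405ms=3/4b
3) 1216.216ms=9/4b +405.405ms=3/4b
4) 1621.622ms=3b +405.405ms=3/4b
5) 2027.027ms=15/4b +810.811ms=3/2b
6) 2837.838ms=21/4b +405.405ms=3/4b
7) 3243.243ms=6b +405.405ms=3/4b
8) 3648.649ms=27/4b +405.405ms=3/4b
9) 4054.054ms=15/2b +810.811ms=3/2b
Σ=9b of 9 (111bpm 3/8) — PASS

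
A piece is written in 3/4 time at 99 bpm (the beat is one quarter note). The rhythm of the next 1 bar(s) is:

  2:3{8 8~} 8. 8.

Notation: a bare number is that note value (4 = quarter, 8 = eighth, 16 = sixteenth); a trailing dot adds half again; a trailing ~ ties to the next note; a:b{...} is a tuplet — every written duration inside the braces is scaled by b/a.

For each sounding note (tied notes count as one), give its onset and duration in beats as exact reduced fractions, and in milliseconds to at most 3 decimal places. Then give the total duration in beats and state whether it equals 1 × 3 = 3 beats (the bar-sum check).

1) 0.0ms=0b +454.545ms=3/4b
2) 454.545ms=3/4b +909.091ms=3/2b
3) 1363.636ms=9/4b +454.545ms=3/4b
Σ=3b of 3 (99bpm 3/4) — PASS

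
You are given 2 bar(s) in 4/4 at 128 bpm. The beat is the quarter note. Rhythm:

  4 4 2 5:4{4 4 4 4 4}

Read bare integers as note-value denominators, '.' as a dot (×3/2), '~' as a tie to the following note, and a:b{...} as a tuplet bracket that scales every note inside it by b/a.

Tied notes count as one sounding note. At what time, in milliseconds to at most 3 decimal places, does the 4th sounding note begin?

1. 0.0ms @ 0 + 468.75ms (1)
2. 468.75ms @ 1 + 468.75ms (1)
3. 937.5ms @ 2 + 937.5ms (2)
4. 1875.0ms @ 4 + 375.0ms (4/5)
5. 2250.0ms @ 24/5 + 375.0ms (4/5)
6. 2625.0ms @ 28/5 + 375.0ms (4/5)
7. 3000.0ms @ 32/5 + 375.0ms (4/5)
8. 3375.0ms @ 36/5 + 375.0ms (4/5)

note 4 onset = 4b = 1875.0ms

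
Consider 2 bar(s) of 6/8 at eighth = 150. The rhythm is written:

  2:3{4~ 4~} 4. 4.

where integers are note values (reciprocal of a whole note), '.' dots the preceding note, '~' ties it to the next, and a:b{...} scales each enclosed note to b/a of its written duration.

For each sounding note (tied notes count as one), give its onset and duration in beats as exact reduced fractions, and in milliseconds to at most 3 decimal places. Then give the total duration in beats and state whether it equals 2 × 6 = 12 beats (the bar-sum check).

1) 0.0ms=0b +3600.0ms=9b
2) 3600.0ms=9b +1200.0ms=3b
Σ=12b of 12 (150bpm 6/8) — PASS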